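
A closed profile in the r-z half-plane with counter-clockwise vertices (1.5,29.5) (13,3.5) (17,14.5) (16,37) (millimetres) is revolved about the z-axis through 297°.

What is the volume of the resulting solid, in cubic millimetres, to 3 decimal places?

Profile (r,z), 4 vertices: (1.5,29.5) (13,3.5) (17,14.5) (16,37)
edge 0: (1.5,29.5)→(13,3.5)  cross = 1.5·3.5 − 13·29.5 = -378.2500; (r_i+r_j)·cross = 14.5·-378.2500 = -5484.6250
edge 1: (13,3.5)→(17,14.5)  cross = 13·14.5 − 17·3.5 = 129.0000; (r_i+r_j)·cross = 30·129.0000 = 3870.0000
edge 2: (17,14.5)→(16,37)  cross = 17·37 − 16·14.5 = 397.0000; (r_i+r_j)·cross = 33·397.0000 = 13101.0000
edge 3: (16,37)→(1.5,29.5)  cross = 16·29.5 − 1.5·37 = 416.5000; (r_i+r_j)·cross = 17.5·416.5000 = 7288.7500
Σcross = 564.2500 → A = |Σcross|/2 = 282.1250 mm²
Σ(r_i+r_j)·cross = 18775.1250 → first moment M = |Σ|/6 = 3129.1875
R_c = M/A = 3129.1875/282.1250 = 11.0915 mm
θ = 297° = 5.183628 rad
V = θ·R_c·A = 5.183628·11.0915·282.1250 = 16220.544 mm³

Volume = 16220.544 mm³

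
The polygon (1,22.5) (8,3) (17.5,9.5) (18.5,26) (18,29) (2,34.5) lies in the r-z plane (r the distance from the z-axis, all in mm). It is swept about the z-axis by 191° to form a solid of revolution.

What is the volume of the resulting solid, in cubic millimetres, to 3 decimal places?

Volume = 12695.935 mm³

Profile (r,z), 6 vertices: (1,22.5) (8,3) (17.5,9.5) (18.5,26) (18,29) (2,34.5)
edge 0: (1,22.5)→(8,3)  cross = 1·3 − 8·22.5 = -177.0000; (r_i+r_j)·cross = 9·-177.0000 = -1593.0000
edge 1: (8,3)→(17.5,9.5)  cross = 8·9.5 − 17.5·3 = 23.5000; (r_i+r_j)·cross = 25.5·23.5000 = 599.2500
edge 2: (17.5,9.5)→(18.5,26)  cross = 17.5·26 − 18.5·9.5 = 279.2500; (r_i+r_j)·cross = 36·279.2500 = 10053.0000
edge 3: (18.5,26)→(18,29)  cross = 18.5·29 − 18·26 = 68.5000; (r_i+r_j)·cross = 36.5·68.5000 = 2500.2500
edge 4: (18,29)→(2,34.5)  cross = 18·34.5 − 2·29 = 563.0000; (r_i+r_j)·cross = 20·563.0000 = 11260.0000
edge 5: (2,34.5)→(1,22.5)  cross = 2·22.5 − 1·34.5 = 10.5000; (r_i+r_j)·cross = 3·10.5000 = 31.5000
Σcross = 767.7500 → A = |Σcross|/2 = 383.8750 mm²
Σ(r_i+r_j)·cross = 22851.0000 → first moment M = |Σ|/6 = 3808.5000
R_c = M/A = 3808.5000/383.8750 = 9.9212 mm
θ = 191° = 3.333579 rad
V = θ·R_c·A = 3.333579·9.9212·383.8750 = 12695.935 mm³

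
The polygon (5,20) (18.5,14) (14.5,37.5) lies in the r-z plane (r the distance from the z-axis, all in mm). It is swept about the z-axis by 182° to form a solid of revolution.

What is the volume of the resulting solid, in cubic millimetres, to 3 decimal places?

Volume = 5899.553 mm³

Profile (r,z), 3 vertices: (5,20) (18.5,14) (14.5,37.5)
edge 0: (5,20)→(18.5,14)  cross = 5·14 − 18.5·20 = -300.0000; (r_i+r_j)·cross = 23.5·-300.0000 = -7050.0000
edge 1: (18.5,14)→(14.5,37.5)  cross = 18.5·37.5 − 14.5·14 = 490.7500; (r_i+r_j)·cross = 33·490.7500 = 16194.7500
edge 2: (14.5,37.5)→(5,20)  cross = 14.5·20 − 5·37.5 = 102.5000; (r_i+r_j)·cross = 19.5·102.5000 = 1998.7500
Σcross = 293.2500 → A = |Σcross|/2 = 146.6250 mm²
Σ(r_i+r_j)·cross = 11143.5000 → first moment M = |Σ|/6 = 1857.2500
R_c = M/A = 1857.2500/146.6250 = 12.6667 mm
θ = 182° = 3.176499 rad
V = θ·R_c·A = 3.176499·12.6667·146.6250 = 5899.553 mm³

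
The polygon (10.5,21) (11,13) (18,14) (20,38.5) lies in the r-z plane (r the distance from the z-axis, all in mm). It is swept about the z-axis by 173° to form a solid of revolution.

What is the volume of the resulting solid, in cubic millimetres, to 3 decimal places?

Volume = 5949.578 mm³

Profile (r,z), 4 vertices: (10.5,21) (11,13) (18,14) (20,38.5)
edge 0: (10.5,21)→(11,13)  cross = 10.5·13 − 11·21 = -94.5000; (r_i+r_j)·cross = 21.5·-94.5000 = -2031.7500
edge 1: (11,13)→(18,14)  cross = 11·14 − 18·13 = -80.0000; (r_i+r_j)·cross = 29·-80.0000 = -2320.0000
edge 2: (18,14)→(20,38.5)  cross = 18·38.5 − 20·14 = 413.0000; (r_i+r_j)·cross = 38·413.0000 = 15694.0000
edge 3: (20,38.5)→(10.5,21)  cross = 20·21 − 10.5·38.5 = 15.7500; (r_i+r_j)·cross = 30.5·15.7500 = 480.3750
Σcross = 254.2500 → A = |Σcross|/2 = 127.1250 mm²
Σ(r_i+r_j)·cross = 11822.6250 → first moment M = |Σ|/6 = 1970.4375
R_c = M/A = 1970.4375/127.1250 = 15.5000 mm
θ = 173° = 3.019420 rad
V = θ·R_c·A = 3.019420·15.5000·127.1250 = 5949.578 mm³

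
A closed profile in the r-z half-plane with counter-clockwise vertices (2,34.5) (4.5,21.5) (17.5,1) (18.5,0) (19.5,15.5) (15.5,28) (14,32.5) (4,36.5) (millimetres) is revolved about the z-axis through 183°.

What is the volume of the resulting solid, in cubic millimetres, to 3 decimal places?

Profile (r,z), 8 vertices: (2,34.5) (4.5,21.5) (17.5,1) (18.5,0) (19.5,15.5) (15.5,28) (14,32.5) (4,36.5)
edge 0: (2,34.5)→(4.5,21.5)  cross = 2·21.5 − 4.5·34.5 = -112.2500; (r_i+r_j)·cross = 6.5·-112.2500 = -729.6250
edge 1: (4.5,21.5)→(17.5,1)  cross = 4.5·1 − 17.5·21.5 = -371.7500; (r_i+r_j)·cross = 22·-371.7500 = -8178.5000
edge 2: (17.5,1)→(18.5,0)  cross = 17.5·0 − 18.5·1 = -18.5000; (r_i+r_j)·cross = 36·-18.5000 = -666.0000
edge 3: (18.5,0)→(19.5,15.5)  cross = 18.5·15.5 − 19.5·0 = 286.7500; (r_i+r_j)·cross = 38·286.7500 = 10896.5000
edge 4: (19.5,15.5)→(15.5,28)  cross = 19.5·28 − 15.5·15.5 = 305.7500; (r_i+r_j)·cross = 35·305.7500 = 10701.2500
edge 5: (15.5,28)→(14,32.5)  cross = 15.5·32.5 − 14·28 = 111.7500; (r_i+r_j)·cross = 29.5·111.7500 = 3296.6250
edge 6: (14,32.5)→(4,36.5)  cross = 14·36.5 − 4·32.5 = 381.0000; (r_i+r_j)·cross = 18·381.0000 = 6858.0000
edge 7: (4,36.5)→(2,34.5)  cross = 4·34.5 − 2·36.5 = 65.0000; (r_i+r_j)·cross = 6·65.0000 = 390.0000
Σcross = 647.7500 → A = |Σcross|/2 = 323.8750 mm²
Σ(r_i+r_j)·cross = 22568.2500 → first moment M = |Σ|/6 = 3761.3750
R_c = M/A = 3761.3750/323.8750 = 11.6137 mm
θ = 183° = 3.193953 rad
V = θ·R_c·A = 3.193953·11.6137·323.8750 = 12013.653 mm³

Volume = 12013.653 mm³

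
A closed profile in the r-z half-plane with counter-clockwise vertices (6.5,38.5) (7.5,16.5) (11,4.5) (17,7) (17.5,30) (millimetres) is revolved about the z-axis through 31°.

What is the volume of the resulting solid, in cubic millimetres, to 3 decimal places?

Volume = 1767.290 mm³

Profile (r,z), 5 vertices: (6.5,38.5) (7.5,16.5) (11,4.5) (17,7) (17.5,30)
edge 0: (6.5,38.5)→(7.5,16.5)  cross = 6.5·16.5 − 7.5·38.5 = -181.5000; (r_i+r_j)·cross = 14·-181.5000 = -2541.0000
edge 1: (7.5,16.5)→(11,4.5)  cross = 7.5·4.5 − 11·16.5 = -147.7500; (r_i+r_j)·cross = 18.5·-147.7500 = -2733.3750
edge 2: (11,4.5)→(17,7)  cross = 11·7 − 17·4.5 = 0.5000; (r_i+r_j)·cross = 28·0.5000 = 14.0000
edge 3: (17,7)→(17.5,30)  cross = 17·30 − 17.5·7 = 387.5000; (r_i+r_j)·cross = 34.5·387.5000 = 13368.7500
edge 4: (17.5,30)→(6.5,38.5)  cross = 17.5·38.5 − 6.5·30 = 478.7500; (r_i+r_j)·cross = 24·478.7500 = 11490.0000
Σcross = 537.5000 → A = |Σcross|/2 = 268.7500 mm²
Σ(r_i+r_j)·cross = 19598.3750 → first moment M = |Σ|/6 = 3266.3958
R_c = M/A = 3266.3958/268.7500 = 12.1540 mm
θ = 31° = 0.541052 rad
V = θ·R_c·A = 0.541052·12.1540·268.7500 = 1767.290 mm³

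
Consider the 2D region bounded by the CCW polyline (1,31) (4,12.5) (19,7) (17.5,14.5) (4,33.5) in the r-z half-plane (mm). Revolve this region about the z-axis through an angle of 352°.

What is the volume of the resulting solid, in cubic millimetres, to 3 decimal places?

Volume = 12305.933 mm³

Profile (r,z), 5 vertices: (1,31) (4,12.5) (19,7) (17.5,14.5) (4,33.5)
edge 0: (1,31)→(4,12.5)  cross = 1·12.5 − 4·31 = -111.5000; (r_i+r_j)·cross = 5·-111.5000 = -557.5000
edge 1: (4,12.5)→(19,7)  cross = 4·7 − 19·12.5 = -209.5000; (r_i+r_j)·cross = 23·-209.5000 = -4818.5000
edge 2: (19,7)→(17.5,14.5)  cross = 19·14.5 − 17.5·7 = 153.0000; (r_i+r_j)·cross = 36.5·153.0000 = 5584.5000
edge 3: (17.5,14.5)→(4,33.5)  cross = 17.5·33.5 − 4·14.5 = 528.2500; (r_i+r_j)·cross = 21.5·528.2500 = 11357.3750
edge 4: (4,33.5)→(1,31)  cross = 4·31 − 1·33.5 = 90.5000; (r_i+r_j)·cross = 5·90.5000 = 452.5000
Σcross = 450.7500 → A = |Σcross|/2 = 225.3750 mm²
Σ(r_i+r_j)·cross = 12018.3750 → first moment M = |Σ|/6 = 2003.0625
R_c = M/A = 2003.0625/225.3750 = 8.8877 mm
θ = 352° = 6.143559 rad
V = θ·R_c·A = 6.143559·8.8877·225.3750 = 12305.933 mm³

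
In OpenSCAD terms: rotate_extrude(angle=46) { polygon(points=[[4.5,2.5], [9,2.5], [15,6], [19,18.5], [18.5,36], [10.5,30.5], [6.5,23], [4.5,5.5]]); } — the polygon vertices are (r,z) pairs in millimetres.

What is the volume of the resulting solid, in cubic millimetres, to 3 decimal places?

Profile (r,z), 8 vertices: (4.5,2.5) (9,2.5) (15,6) (19,18.5) (18.5,36) (10.5,30.5) (6.5,23) (4.5,5.5)
edge 0: (4.5,2.5)→(9,2.5)  cross = 4.5·2.5 − 9·2.5 = -11.2500; (r_i+r_j)·cross = 13.5·-11.2500 = -151.8750
edge 1: (9,2.5)→(15,6)  cross = 9·6 − 15·2.5 = 16.5000; (r_i+r_j)·cross = 24·16.5000 = 396.0000
edge 2: (15,6)→(19,18.5)  cross = 15·18.5 − 19·6 = 163.5000; (r_i+r_j)·cross = 34·163.5000 = 5559.0000
edge 3: (19,18.5)→(18.5,36)  cross = 19·36 − 18.5·18.5 = 341.7500; (r_i+r_j)·cross = 37.5·341.7500 = 12815.6250
edge 4: (18.5,36)→(10.5,30.5)  cross = 18.5·30.5 − 10.5·36 = 186.2500; (r_i+r_j)·cross = 29·186.2500 = 5401.2500
edge 5: (10.5,30.5)→(6.5,23)  cross = 10.5·23 − 6.5·30.5 = 43.2500; (r_i+r_j)·cross = 17·43.2500 = 735.2500
edge 6: (6.5,23)→(4.5,5.5)  cross = 6.5·5.5 − 4.5·23 = -67.7500; (r_i+r_j)·cross = 11·-67.7500 = -745.2500
edge 7: (4.5,5.5)→(4.5,2.5)  cross = 4.5·2.5 − 4.5·5.5 = -13.5000; (r_i+r_j)·cross = 9·-13.5000 = -121.5000
Σcross = 658.7500 → A = |Σcross|/2 = 329.3750 mm²
Σ(r_i+r_j)·cross = 23888.5000 → first moment M = |Σ|/6 = 3981.4167
R_c = M/A = 3981.4167/329.3750 = 12.0878 mm
θ = 46° = 0.802851 rad
V = θ·R_c·A = 0.802851·12.0878·329.3750 = 3196.486 mm³

Volume = 3196.486 mm³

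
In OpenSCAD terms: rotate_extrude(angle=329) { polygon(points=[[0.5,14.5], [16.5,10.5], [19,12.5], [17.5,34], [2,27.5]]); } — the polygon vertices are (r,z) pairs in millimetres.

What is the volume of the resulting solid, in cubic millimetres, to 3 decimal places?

Profile (r,z), 5 vertices: (0.5,14.5) (16.5,10.5) (19,12.5) (17.5,34) (2,27.5)
edge 0: (0.5,14.5)→(16.5,10.5)  cross = 0.5·10.5 − 16.5·14.5 = -234.0000; (r_i+r_j)·cross = 17·-234.0000 = -3978.0000
edge 1: (16.5,10.5)→(19,12.5)  cross = 16.5·12.5 − 19·10.5 = 6.7500; (r_i+r_j)·cross = 35.5·6.7500 = 239.6250
edge 2: (19,12.5)→(17.5,34)  cross = 19·34 − 17.5·12.5 = 427.2500; (r_i+r_j)·cross = 36.5·427.2500 = 15594.6250
edge 3: (17.5,34)→(2,27.5)  cross = 17.5·27.5 − 2·34 = 413.2500; (r_i+r_j)·cross = 19.5·413.2500 = 8058.3750
edge 4: (2,27.5)→(0.5,14.5)  cross = 2·14.5 − 0.5·27.5 = 15.2500; (r_i+r_j)·cross = 2.5·15.2500 = 38.1250
Σcross = 628.5000 → A = |Σcross|/2 = 314.2500 mm²
Σ(r_i+r_j)·cross = 19952.7500 → first moment M = |Σ|/6 = 3325.4583
R_c = M/A = 3325.4583/314.2500 = 10.5822 mm
θ = 329° = 5.742133 rad
V = θ·R_c·A = 5.742133·10.5822·314.2500 = 19095.225 mm³

Volume = 19095.225 mm³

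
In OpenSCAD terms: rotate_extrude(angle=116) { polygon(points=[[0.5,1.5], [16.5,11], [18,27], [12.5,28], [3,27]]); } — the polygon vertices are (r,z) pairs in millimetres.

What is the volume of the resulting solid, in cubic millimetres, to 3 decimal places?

Profile (r,z), 5 vertices: (0.5,1.5) (16.5,11) (18,27) (12.5,28) (3,27)
edge 0: (0.5,1.5)→(16.5,11)  cross = 0.5·11 − 16.5·1.5 = -19.2500; (r_i+r_j)·cross = 17·-19.2500 = -327.2500
edge 1: (16.5,11)→(18,27)  cross = 16.5·27 − 18·11 = 247.5000; (r_i+r_j)·cross = 34.5·247.5000 = 8538.7500
edge 2: (18,27)→(12.5,28)  cross = 18·28 − 12.5·27 = 166.5000; (r_i+r_j)·cross = 30.5·166.5000 = 5078.2500
edge 3: (12.5,28)→(3,27)  cross = 12.5·27 − 3·28 = 253.5000; (r_i+r_j)·cross = 15.5·253.5000 = 3929.2500
edge 4: (3,27)→(0.5,1.5)  cross = 3·1.5 − 0.5·27 = -9.0000; (r_i+r_j)·cross = 3.5·-9.0000 = -31.5000
Σcross = 639.2500 → A = |Σcross|/2 = 319.6250 mm²
Σ(r_i+r_j)·cross = 17187.5000 → first moment M = |Σ|/6 = 2864.5833
R_c = M/A = 2864.5833/319.6250 = 8.9623 mm
θ = 116° = 2.024582 rad
V = θ·R_c·A = 2.024582·8.9623·319.6250 = 5799.584 mm³

Volume = 5799.584 mm³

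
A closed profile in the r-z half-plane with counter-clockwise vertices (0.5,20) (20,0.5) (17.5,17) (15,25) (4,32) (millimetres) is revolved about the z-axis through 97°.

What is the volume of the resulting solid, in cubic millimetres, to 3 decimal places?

Volume = 4984.737 mm³

Profile (r,z), 5 vertices: (0.5,20) (20,0.5) (17.5,17) (15,25) (4,32)
edge 0: (0.5,20)→(20,0.5)  cross = 0.5·0.5 − 20·20 = -399.7500; (r_i+r_j)·cross = 20.5·-399.7500 = -8194.8750
edge 1: (20,0.5)→(17.5,17)  cross = 20·17 − 17.5·0.5 = 331.2500; (r_i+r_j)·cross = 37.5·331.2500 = 12421.8750
edge 2: (17.5,17)→(15,25)  cross = 17.5·25 − 15·17 = 182.5000; (r_i+r_j)·cross = 32.5·182.5000 = 5931.2500
edge 3: (15,25)→(4,32)  cross = 15·32 − 4·25 = 380.0000; (r_i+r_j)·cross = 19·380.0000 = 7220.0000
edge 4: (4,32)→(0.5,20)  cross = 4·20 − 0.5·32 = 64.0000; (r_i+r_j)·cross = 4.5·64.0000 = 288.0000
Σcross = 558.0000 → A = |Σcross|/2 = 279.0000 mm²
Σ(r_i+r_j)·cross = 17666.2500 → first moment M = |Σ|/6 = 2944.3750
R_c = M/A = 2944.3750/279.0000 = 10.5533 mm
θ = 97° = 1.692969 rad
V = θ·R_c·A = 1.692969·10.5533·279.0000 = 4984.737 mm³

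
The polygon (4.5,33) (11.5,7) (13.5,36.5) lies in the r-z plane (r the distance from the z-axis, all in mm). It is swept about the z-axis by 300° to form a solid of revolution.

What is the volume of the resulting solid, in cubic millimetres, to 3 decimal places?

Volume = 6654.722 mm³

Profile (r,z), 3 vertices: (4.5,33) (11.5,7) (13.5,36.5)
edge 0: (4.5,33)→(11.5,7)  cross = 4.5·7 − 11.5·33 = -348.0000; (r_i+r_j)·cross = 16·-348.0000 = -5568.0000
edge 1: (11.5,7)→(13.5,36.5)  cross = 11.5·36.5 − 13.5·7 = 325.2500; (r_i+r_j)·cross = 25·325.2500 = 8131.2500
edge 2: (13.5,36.5)→(4.5,33)  cross = 13.5·33 − 4.5·36.5 = 281.2500; (r_i+r_j)·cross = 18·281.2500 = 5062.5000
Σcross = 258.5000 → A = |Σcross|/2 = 129.2500 mm²
Σ(r_i+r_j)·cross = 7625.7500 → first moment M = |Σ|/6 = 1270.9583
R_c = M/A = 1270.9583/129.2500 = 9.8333 mm
θ = 300° = 5.235988 rad
V = θ·R_c·A = 5.235988·9.8333·129.2500 = 6654.722 mm³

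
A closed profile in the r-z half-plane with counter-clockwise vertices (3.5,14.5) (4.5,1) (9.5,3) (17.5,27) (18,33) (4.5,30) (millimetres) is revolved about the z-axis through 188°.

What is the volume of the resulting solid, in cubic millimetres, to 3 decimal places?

Volume = 9192.335 mm³

Profile (r,z), 6 vertices: (3.5,14.5) (4.5,1) (9.5,3) (17.5,27) (18,33) (4.5,30)
edge 0: (3.5,14.5)→(4.5,1)  cross = 3.5·1 − 4.5·14.5 = -61.7500; (r_i+r_j)·cross = 8·-61.7500 = -494.0000
edge 1: (4.5,1)→(9.5,3)  cross = 4.5·3 − 9.5·1 = 4.0000; (r_i+r_j)·cross = 14·4.0000 = 56.0000
edge 2: (9.5,3)→(17.5,27)  cross = 9.5·27 − 17.5·3 = 204.0000; (r_i+r_j)·cross = 27·204.0000 = 5508.0000
edge 3: (17.5,27)→(18,33)  cross = 17.5·33 − 18·27 = 91.5000; (r_i+r_j)·cross = 35.5·91.5000 = 3248.2500
edge 4: (18,33)→(4.5,30)  cross = 18·30 − 4.5·33 = 391.5000; (r_i+r_j)·cross = 22.5·391.5000 = 8808.7500
edge 5: (4.5,30)→(3.5,14.5)  cross = 4.5·14.5 − 3.5·30 = -39.7500; (r_i+r_j)·cross = 8·-39.7500 = -318.0000
Σcross = 589.5000 → A = |Σcross|/2 = 294.7500 mm²
Σ(r_i+r_j)·cross = 16809.0000 → first moment M = |Σ|/6 = 2801.5000
R_c = M/A = 2801.5000/294.7500 = 9.5047 mm
θ = 188° = 3.281219 rad
V = θ·R_c·A = 3.281219·9.5047·294.7500 = 9192.335 mm³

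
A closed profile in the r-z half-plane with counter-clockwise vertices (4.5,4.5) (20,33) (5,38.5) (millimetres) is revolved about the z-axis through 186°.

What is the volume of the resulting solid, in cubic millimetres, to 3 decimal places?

Volume = 8184.021 mm³

Profile (r,z), 3 vertices: (4.5,4.5) (20,33) (5,38.5)
edge 0: (4.5,4.5)→(20,33)  cross = 4.5·33 − 20·4.5 = 58.5000; (r_i+r_j)·cross = 24.5·58.5000 = 1433.2500
edge 1: (20,33)→(5,38.5)  cross = 20·38.5 − 5·33 = 605.0000; (r_i+r_j)·cross = 25·605.0000 = 15125.0000
edge 2: (5,38.5)→(4.5,4.5)  cross = 5·4.5 − 4.5·38.5 = -150.7500; (r_i+r_j)·cross = 9.5·-150.7500 = -1432.1250
Σcross = 512.7500 → A = |Σcross|/2 = 256.3750 mm²
Σ(r_i+r_j)·cross = 15126.1250 → first moment M = |Σ|/6 = 2521.0208
R_c = M/A = 2521.0208/256.3750 = 9.8333 mm
θ = 186° = 3.246312 rad
V = θ·R_c·A = 3.246312·9.8333·256.3750 = 8184.021 mm³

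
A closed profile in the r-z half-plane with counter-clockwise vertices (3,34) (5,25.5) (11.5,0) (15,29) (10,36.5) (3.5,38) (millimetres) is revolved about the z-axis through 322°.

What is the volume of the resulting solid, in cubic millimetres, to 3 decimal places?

Volume = 12295.068 mm³

Profile (r,z), 6 vertices: (3,34) (5,25.5) (11.5,0) (15,29) (10,36.5) (3.5,38)
edge 0: (3,34)→(5,25.5)  cross = 3·25.5 − 5·34 = -93.5000; (r_i+r_j)·cross = 8·-93.5000 = -748.0000
edge 1: (5,25.5)→(11.5,0)  cross = 5·0 − 11.5·25.5 = -293.2500; (r_i+r_j)·cross = 16.5·-293.2500 = -4838.6250
edge 2: (11.5,0)→(15,29)  cross = 11.5·29 − 15·0 = 333.5000; (r_i+r_j)·cross = 26.5·333.5000 = 8837.7500
edge 3: (15,29)→(10,36.5)  cross = 15·36.5 − 10·29 = 257.5000; (r_i+r_j)·cross = 25·257.5000 = 6437.5000
edge 4: (10,36.5)→(3.5,38)  cross = 10·38 − 3.5·36.5 = 252.2500; (r_i+r_j)·cross = 13.5·252.2500 = 3405.3750
edge 5: (3.5,38)→(3,34)  cross = 3.5·34 − 3·38 = 5.0000; (r_i+r_j)·cross = 6.5·5.0000 = 32.5000
Σcross = 461.5000 → A = |Σcross|/2 = 230.7500 mm²
Σ(r_i+r_j)·cross = 13126.5000 → first moment M = |Σ|/6 = 2187.7500
R_c = M/A = 2187.7500/230.7500 = 9.4810 mm
θ = 322° = 5.619960 rad
V = θ·R_c·A = 5.619960·9.4810·230.7500 = 12295.068 mm³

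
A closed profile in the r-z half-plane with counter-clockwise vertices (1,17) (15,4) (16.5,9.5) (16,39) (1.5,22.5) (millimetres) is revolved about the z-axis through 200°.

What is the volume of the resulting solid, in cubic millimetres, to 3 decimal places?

Profile (r,z), 5 vertices: (1,17) (15,4) (16.5,9.5) (16,39) (1.5,22.5)
edge 0: (1,17)→(15,4)  cross = 1·4 − 15·17 = -251.0000; (r_i+r_j)·cross = 16·-251.0000 = -4016.0000
edge 1: (15,4)→(16.5,9.5)  cross = 15·9.5 − 16.5·4 = 76.5000; (r_i+r_j)·cross = 31.5·76.5000 = 2409.7500
edge 2: (16.5,9.5)→(16,39)  cross = 16.5·39 − 16·9.5 = 491.5000; (r_i+r_j)·cross = 32.5·491.5000 = 15973.7500
edge 3: (16,39)→(1.5,22.5)  cross = 16·22.5 − 1.5·39 = 301.5000; (r_i+r_j)·cross = 17.5·301.5000 = 5276.2500
edge 4: (1.5,22.5)→(1,17)  cross = 1.5·17 − 1·22.5 = 3.0000; (r_i+r_j)·cross = 2.5·3.0000 = 7.5000
Σcross = 621.5000 → A = |Σcross|/2 = 310.7500 mm²
Σ(r_i+r_j)·cross = 19651.2500 → first moment M = |Σ|/6 = 3275.2083
R_c = M/A = 3275.2083/310.7500 = 10.5397 mm
θ = 200° = 3.490659 rad
V = θ·R_c·A = 3.490659·10.5397·310.7500 = 11432.634 mm³

Volume = 11432.634 mm³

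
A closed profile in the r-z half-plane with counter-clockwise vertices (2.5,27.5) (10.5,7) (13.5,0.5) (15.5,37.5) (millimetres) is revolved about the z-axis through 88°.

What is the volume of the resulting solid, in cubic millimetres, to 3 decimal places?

Volume = 3781.681 mm³

Profile (r,z), 4 vertices: (2.5,27.5) (10.5,7) (13.5,0.5) (15.5,37.5)
edge 0: (2.5,27.5)→(10.5,7)  cross = 2.5·7 − 10.5·27.5 = -271.2500; (r_i+r_j)·cross = 13·-271.2500 = -3526.2500
edge 1: (10.5,7)→(13.5,0.5)  cross = 10.5·0.5 − 13.5·7 = -89.2500; (r_i+r_j)·cross = 24·-89.2500 = -2142.0000
edge 2: (13.5,0.5)→(15.5,37.5)  cross = 13.5·37.5 − 15.5·0.5 = 498.5000; (r_i+r_j)·cross = 29·498.5000 = 14456.5000
edge 3: (15.5,37.5)→(2.5,27.5)  cross = 15.5·27.5 − 2.5·37.5 = 332.5000; (r_i+r_j)·cross = 18·332.5000 = 5985.0000
Σcross = 470.5000 → A = |Σcross|/2 = 235.2500 mm²
Σ(r_i+r_j)·cross = 14773.2500 → first moment M = |Σ|/6 = 2462.2083
R_c = M/A = 2462.2083/235.2500 = 10.4663 mm
θ = 88° = 1.535890 rad
V = θ·R_c·A = 1.535890·10.4663·235.2500 = 3781.681 mm³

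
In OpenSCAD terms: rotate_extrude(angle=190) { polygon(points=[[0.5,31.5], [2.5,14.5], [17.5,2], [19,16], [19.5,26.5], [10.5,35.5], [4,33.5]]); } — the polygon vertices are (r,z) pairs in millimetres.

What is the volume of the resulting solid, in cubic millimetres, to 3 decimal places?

Profile (r,z), 7 vertices: (0.5,31.5) (2.5,14.5) (17.5,2) (19,16) (19.5,26.5) (10.5,35.5) (4,33.5)
edge 0: (0.5,31.5)→(2.5,14.5)  cross = 0.5·14.5 − 2.5·31.5 = -71.5000; (r_i+r_j)·cross = 3·-71.5000 = -214.5000
edge 1: (2.5,14.5)→(17.5,2)  cross = 2.5·2 − 17.5·14.5 = -248.7500; (r_i+r_j)·cross = 20·-248.7500 = -4975.0000
edge 2: (17.5,2)→(19,16)  cross = 17.5·16 − 19·2 = 242.0000; (r_i+r_j)·cross = 36.5·242.0000 = 8833.0000
edge 3: (19,16)→(19.5,26.5)  cross = 19·26.5 − 19.5·16 = 191.5000; (r_i+r_j)·cross = 38.5·191.5000 = 7372.7500
edge 4: (19.5,26.5)→(10.5,35.5)  cross = 19.5·35.5 − 10.5·26.5 = 414.0000; (r_i+r_j)·cross = 30·414.0000 = 12420.0000
edge 5: (10.5,35.5)→(4,33.5)  cross = 10.5·33.5 − 4·35.5 = 209.7500; (r_i+r_j)·cross = 14.5·209.7500 = 3041.3750
edge 6: (4,33.5)→(0.5,31.5)  cross = 4·31.5 − 0.5·33.5 = 109.2500; (r_i+r_j)·cross = 4.5·109.2500 = 491.6250
Σcross = 846.2500 → A = |Σcross|/2 = 423.1250 mm²
Σ(r_i+r_j)·cross = 26969.2500 → first moment M = |Σ|/6 = 4494.8750
R_c = M/A = 4494.8750/423.1250 = 10.6230 mm
θ = 190° = 3.316126 rad
V = θ·R_c·A = 3.316126·10.6230·423.1250 = 14905.570 mm³

Volume = 14905.570 mm³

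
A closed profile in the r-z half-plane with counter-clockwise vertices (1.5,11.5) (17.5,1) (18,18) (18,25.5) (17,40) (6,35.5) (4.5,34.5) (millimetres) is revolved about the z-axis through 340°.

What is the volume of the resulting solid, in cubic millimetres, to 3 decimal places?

Profile (r,z), 7 vertices: (1.5,11.5) (17.5,1) (18,18) (18,25.5) (17,40) (6,35.5) (4.5,34.5)
edge 0: (1.5,11.5)→(17.5,1)  cross = 1.5·1 − 17.5·11.5 = -199.7500; (r_i+r_j)·cross = 19·-199.7500 = -3795.2500
edge 1: (17.5,1)→(18,18)  cross = 17.5·18 − 18·1 = 297.0000; (r_i+r_j)·cross = 35.5·297.0000 = 10543.5000
edge 2: (18,18)→(18,25.5)  cross = 18·25.5 − 18·18 = 135.0000; (r_i+r_j)·cross = 36·135.0000 = 4860.0000
edge 3: (18,25.5)→(17,40)  cross = 18·40 − 17·25.5 = 286.5000; (r_i+r_j)·cross = 35·286.5000 = 10027.5000
edge 4: (17,40)→(6,35.5)  cross = 17·35.5 − 6·40 = 363.5000; (r_i+r_j)·cross = 23·363.5000 = 8360.5000
edge 5: (6,35.5)→(4.5,34.5)  cross = 6·34.5 − 4.5·35.5 = 47.2500; (r_i+r_j)·cross = 10.5·47.2500 = 496.1250
edge 6: (4.5,34.5)→(1.5,11.5)  cross = 4.5·11.5 − 1.5·34.5 = 0.0000; (r_i+r_j)·cross = 6·0.0000 = 0.0000
Σcross = 929.5000 → A = |Σcross|/2 = 464.7500 mm²
Σ(r_i+r_j)·cross = 30492.3750 → first moment M = |Σ|/6 = 5082.0625
R_c = M/A = 5082.0625/464.7500 = 10.9350 mm
θ = 340° = 5.934119 rad
V = θ·R_c·A = 5.934119·10.9350·464.7500 = 30157.566 mm³

Volume = 30157.566 mm³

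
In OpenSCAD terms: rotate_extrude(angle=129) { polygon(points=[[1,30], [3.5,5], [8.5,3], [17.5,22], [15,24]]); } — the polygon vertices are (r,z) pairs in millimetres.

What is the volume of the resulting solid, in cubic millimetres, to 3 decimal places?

Volume = 4654.549 mm³

Profile (r,z), 5 vertices: (1,30) (3.5,5) (8.5,3) (17.5,22) (15,24)
edge 0: (1,30)→(3.5,5)  cross = 1·5 − 3.5·30 = -100.0000; (r_i+r_j)·cross = 4.5·-100.0000 = -450.0000
edge 1: (3.5,5)→(8.5,3)  cross = 3.5·3 − 8.5·5 = -32.0000; (r_i+r_j)·cross = 12·-32.0000 = -384.0000
edge 2: (8.5,3)→(17.5,22)  cross = 8.5·22 − 17.5·3 = 134.5000; (r_i+r_j)·cross = 26·134.5000 = 3497.0000
edge 3: (17.5,22)→(15,24)  cross = 17.5·24 − 15·22 = 90.0000; (r_i+r_j)·cross = 32.5·90.0000 = 2925.0000
edge 4: (15,24)→(1,30)  cross = 15·30 − 1·24 = 426.0000; (r_i+r_j)·cross = 16·426.0000 = 6816.0000
Σcross = 518.5000 → A = |Σcross|/2 = 259.2500 mm²
Σ(r_i+r_j)·cross = 12404.0000 → first moment M = |Σ|/6 = 2067.3333
R_c = M/A = 2067.3333/259.2500 = 7.9743 mm
θ = 129° = 2.251475 rad
V = θ·R_c·A = 2.251475·7.9743·259.2500 = 4654.549 mm³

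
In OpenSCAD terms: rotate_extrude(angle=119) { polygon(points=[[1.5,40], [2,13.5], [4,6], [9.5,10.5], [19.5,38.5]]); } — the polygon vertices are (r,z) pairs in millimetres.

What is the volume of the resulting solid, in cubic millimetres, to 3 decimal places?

Volume = 6636.738 mm³

Profile (r,z), 5 vertices: (1.5,40) (2,13.5) (4,6) (9.5,10.5) (19.5,38.5)
edge 0: (1.5,40)→(2,13.5)  cross = 1.5·13.5 − 2·40 = -59.7500; (r_i+r_j)·cross = 3.5·-59.7500 = -209.1250
edge 1: (2,13.5)→(4,6)  cross = 2·6 − 4·13.5 = -42.0000; (r_i+r_j)·cross = 6·-42.0000 = -252.0000
edge 2: (4,6)→(9.5,10.5)  cross = 4·10.5 − 9.5·6 = -15.0000; (r_i+r_j)·cross = 13.5·-15.0000 = -202.5000
edge 3: (9.5,10.5)→(19.5,38.5)  cross = 9.5·38.5 − 19.5·10.5 = 161.0000; (r_i+r_j)·cross = 29·161.0000 = 4669.0000
edge 4: (19.5,38.5)→(1.5,40)  cross = 19.5·40 − 1.5·38.5 = 722.2500; (r_i+r_j)·cross = 21·722.2500 = 15167.2500
Σcross = 766.5000 → A = |Σcross|/2 = 383.2500 mm²
Σ(r_i+r_j)·cross = 19172.6250 → first moment M = |Σ|/6 = 3195.4375
R_c = M/A = 3195.4375/383.2500 = 8.3377 mm
θ = 119° = 2.076942 rad
V = θ·R_c·A = 2.076942·8.3377·383.2500 = 6636.738 mm³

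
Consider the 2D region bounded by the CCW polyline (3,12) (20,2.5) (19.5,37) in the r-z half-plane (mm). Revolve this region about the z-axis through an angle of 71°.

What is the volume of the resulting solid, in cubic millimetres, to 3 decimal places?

Profile (r,z), 3 vertices: (3,12) (20,2.5) (19.5,37)
edge 0: (3,12)→(20,2.5)  cross = 3·2.5 − 20·12 = -232.5000; (r_i+r_j)·cross = 23·-232.5000 = -5347.5000
edge 1: (20,2.5)→(19.5,37)  cross = 20·37 − 19.5·2.5 = 691.2500; (r_i+r_j)·cross = 39.5·691.2500 = 27304.3750
edge 2: (19.5,37)→(3,12)  cross = 19.5·12 − 3·37 = 123.0000; (r_i+r_j)·cross = 22.5·123.0000 = 2767.5000
Σcross = 581.7500 → A = |Σcross|/2 = 290.8750 mm²
Σ(r_i+r_j)·cross = 24724.3750 → first moment M = |Σ|/6 = 4120.7292
R_c = M/A = 4120.7292/290.8750 = 14.1667 mm
θ = 71° = 1.239184 rad
V = θ·R_c·A = 1.239184·14.1667·290.8750 = 5106.341 mm³

Volume = 5106.341 mm³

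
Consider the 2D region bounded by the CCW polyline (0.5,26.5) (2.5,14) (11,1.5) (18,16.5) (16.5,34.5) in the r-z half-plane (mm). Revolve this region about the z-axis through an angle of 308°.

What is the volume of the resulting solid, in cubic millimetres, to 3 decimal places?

Profile (r,z), 5 vertices: (0.5,26.5) (2.5,14) (11,1.5) (18,16.5) (16.5,34.5)
edge 0: (0.5,26.5)→(2.5,14)  cross = 0.5·14 − 2.5·26.5 = -59.2500; (r_i+r_j)·cross = 3·-59.2500 = -177.7500
edge 1: (2.5,14)→(11,1.5)  cross = 2.5·1.5 − 11·14 = -150.2500; (r_i+r_j)·cross = 13.5·-150.2500 = -2028.3750
edge 2: (11,1.5)→(18,16.5)  cross = 11·16.5 − 18·1.5 = 154.5000; (r_i+r_j)·cross = 29·154.5000 = 4480.5000
edge 3: (18,16.5)→(16.5,34.5)  cross = 18·34.5 − 16.5·16.5 = 348.7500; (r_i+r_j)·cross = 34.5·348.7500 = 12031.8750
edge 4: (16.5,34.5)→(0.5,26.5)  cross = 16.5·26.5 − 0.5·34.5 = 420.0000; (r_i+r_j)·cross = 17·420.0000 = 7140.0000
Σcross = 713.7500 → A = |Σcross|/2 = 356.8750 mm²
Σ(r_i+r_j)·cross = 21446.2500 → first moment M = |Σ|/6 = 3574.3750
R_c = M/A = 3574.3750/356.8750 = 10.0158 mm
θ = 308° = 5.375614 rad
V = θ·R_c·A = 5.375614·10.0158·356.8750 = 19214.461 mm³

Volume = 19214.461 mm³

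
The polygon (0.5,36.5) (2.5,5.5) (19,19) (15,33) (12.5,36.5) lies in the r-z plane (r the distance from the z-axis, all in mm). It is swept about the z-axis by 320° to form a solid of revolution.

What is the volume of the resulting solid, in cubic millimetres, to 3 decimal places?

Profile (r,z), 5 vertices: (0.5,36.5) (2.5,5.5) (19,19) (15,33) (12.5,36.5)
edge 0: (0.5,36.5)→(2.5,5.5)  cross = 0.5·5.5 − 2.5·36.5 = -88.5000; (r_i+r_j)·cross = 3·-88.5000 = -265.5000
edge 1: (2.5,5.5)→(19,19)  cross = 2.5·19 − 19·5.5 = -57.0000; (r_i+r_j)·cross = 21.5·-57.0000 = -1225.5000
edge 2: (19,19)→(15,33)  cross = 19·33 − 15·19 = 342.0000; (r_i+r_j)·cross = 34·342.0000 = 11628.0000
edge 3: (15,33)→(12.5,36.5)  cross = 15·36.5 − 12.5·33 = 135.0000; (r_i+r_j)·cross = 27.5·135.0000 = 3712.5000
edge 4: (12.5,36.5)→(0.5,36.5)  cross = 12.5·36.5 − 0.5·36.5 = 438.0000; (r_i+r_j)·cross = 13·438.0000 = 5694.0000
Σcross = 769.5000 → A = |Σcross|/2 = 384.7500 mm²
Σ(r_i+r_j)·cross = 19543.5000 → first moment M = |Σ|/6 = 3257.2500
R_c = M/A = 3257.2500/384.7500 = 8.4659 mm
θ = 320° = 5.585054 rad
V = θ·R_c·A = 5.585054·8.4659·384.7500 = 18191.916 mm³

Volume = 18191.916 mm³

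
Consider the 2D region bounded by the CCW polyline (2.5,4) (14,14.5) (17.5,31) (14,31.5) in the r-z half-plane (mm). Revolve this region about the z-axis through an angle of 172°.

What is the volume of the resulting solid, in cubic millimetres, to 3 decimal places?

Volume = 4337.841 mm³

Profile (r,z), 4 vertices: (2.5,4) (14,14.5) (17.5,31) (14,31.5)
edge 0: (2.5,4)→(14,14.5)  cross = 2.5·14.5 − 14·4 = -19.7500; (r_i+r_j)·cross = 16.5·-19.7500 = -325.8750
edge 1: (14,14.5)→(17.5,31)  cross = 14·31 − 17.5·14.5 = 180.2500; (r_i+r_j)·cross = 31.5·180.2500 = 5677.8750
edge 2: (17.5,31)→(14,31.5)  cross = 17.5·31.5 − 14·31 = 117.2500; (r_i+r_j)·cross = 31.5·117.2500 = 3693.3750
edge 3: (14,31.5)→(2.5,4)  cross = 14·4 − 2.5·31.5 = -22.7500; (r_i+r_j)·cross = 16.5·-22.7500 = -375.3750
Σcross = 255.0000 → A = |Σcross|/2 = 127.5000 mm²
Σ(r_i+r_j)·cross = 8670.0000 → first moment M = |Σ|/6 = 1445.0000
R_c = M/A = 1445.0000/127.5000 = 11.3333 mm
θ = 172° = 3.001966 rad
V = θ·R_c·A = 3.001966·11.3333·127.5000 = 4337.841 mm³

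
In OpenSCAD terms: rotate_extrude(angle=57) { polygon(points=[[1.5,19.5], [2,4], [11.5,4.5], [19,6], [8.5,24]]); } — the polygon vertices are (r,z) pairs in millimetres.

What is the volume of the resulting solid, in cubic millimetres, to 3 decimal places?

Profile (r,z), 5 vertices: (1.5,19.5) (2,4) (11.5,4.5) (19,6) (8.5,24)
edge 0: (1.5,19.5)→(2,4)  cross = 1.5·4 − 2·19.5 = -33.0000; (r_i+r_j)·cross = 3.5·-33.0000 = -115.5000
edge 1: (2,4)→(11.5,4.5)  cross = 2·4.5 − 11.5·4 = -37.0000; (r_i+r_j)·cross = 13.5·-37.0000 = -499.5000
edge 2: (11.5,4.5)→(19,6)  cross = 11.5·6 − 19·4.5 = -16.5000; (r_i+r_j)·cross = 30.5·-16.5000 = -503.2500
edge 3: (19,6)→(8.5,24)  cross = 19·24 − 8.5·6 = 405.0000; (r_i+r_j)·cross = 27.5·405.0000 = 11137.5000
edge 4: (8.5,24)→(1.5,19.5)  cross = 8.5·19.5 − 1.5·24 = 129.7500; (r_i+r_j)·cross = 10·129.7500 = 1297.5000
Σcross = 448.2500 → A = |Σcross|/2 = 224.1250 mm²
Σ(r_i+r_j)·cross = 11316.7500 → first moment M = |Σ|/6 = 1886.1250
R_c = M/A = 1886.1250/224.1250 = 8.4155 mm
θ = 57° = 0.994838 rad
V = θ·R_c·A = 0.994838·8.4155·224.1250 = 1876.388 mm³

Volume = 1876.388 mm³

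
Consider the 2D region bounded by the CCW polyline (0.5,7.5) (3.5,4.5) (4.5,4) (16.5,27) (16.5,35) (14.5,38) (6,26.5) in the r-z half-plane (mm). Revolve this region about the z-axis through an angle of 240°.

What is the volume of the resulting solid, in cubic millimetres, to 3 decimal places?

Profile (r,z), 7 vertices: (0.5,7.5) (3.5,4.5) (4.5,4) (16.5,27) (16.5,35) (14.5,38) (6,26.5)
edge 0: (0.5,7.5)→(3.5,4.5)  cross = 0.5·4.5 − 3.5·7.5 = -24.0000; (r_i+r_j)·cross = 4·-24.0000 = -96.0000
edge 1: (3.5,4.5)→(4.5,4)  cross = 3.5·4 − 4.5·4.5 = -6.2500; (r_i+r_j)·cross = 8·-6.2500 = -50.0000
edge 2: (4.5,4)→(16.5,27)  cross = 4.5·27 − 16.5·4 = 55.5000; (r_i+r_j)·cross = 21·55.5000 = 1165.5000
edge 3: (16.5,27)→(16.5,35)  cross = 16.5·35 − 16.5·27 = 132.0000; (r_i+r_j)·cross = 33·132.0000 = 4356.0000
edge 4: (16.5,35)→(14.5,38)  cross = 16.5·38 − 14.5·35 = 119.5000; (r_i+r_j)·cross = 31·119.5000 = 3704.5000
edge 5: (14.5,38)→(6,26.5)  cross = 14.5·26.5 − 6·38 = 156.2500; (r_i+r_j)·cross = 20.5·156.2500 = 3203.1250
edge 6: (6,26.5)→(0.5,7.5)  cross = 6·7.5 − 0.5·26.5 = 31.7500; (r_i+r_j)·cross = 6.5·31.7500 = 206.3750
Σcross = 464.7500 → A = |Σcross|/2 = 232.3750 mm²
Σ(r_i+r_j)·cross = 12489.5000 → first moment M = |Σ|/6 = 2081.5833
R_c = M/A = 2081.5833/232.3750 = 8.9579 mm
θ = 240° = 4.188790 rad
V = θ·R_c·A = 4.188790·8.9579·232.3750 = 8719.316 mm³

Volume = 8719.316 mm³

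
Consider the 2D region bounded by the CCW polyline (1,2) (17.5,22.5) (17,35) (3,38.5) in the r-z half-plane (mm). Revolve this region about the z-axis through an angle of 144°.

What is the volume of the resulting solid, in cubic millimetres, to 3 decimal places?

Volume = 7775.965 mm³

Profile (r,z), 4 vertices: (1,2) (17.5,22.5) (17,35) (3,38.5)
edge 0: (1,2)→(17.5,22.5)  cross = 1·22.5 − 17.5·2 = -12.5000; (r_i+r_j)·cross = 18.5·-12.5000 = -231.2500
edge 1: (17.5,22.5)→(17,35)  cross = 17.5·35 − 17·22.5 = 230.0000; (r_i+r_j)·cross = 34.5·230.0000 = 7935.0000
edge 2: (17,35)→(3,38.5)  cross = 17·38.5 − 3·35 = 549.5000; (r_i+r_j)·cross = 20·549.5000 = 10990.0000
edge 3: (3,38.5)→(1,2)  cross = 3·2 − 1·38.5 = -32.5000; (r_i+r_j)·cross = 4·-32.5000 = -130.0000
Σcross = 734.5000 → A = |Σcross|/2 = 367.2500 mm²
Σ(r_i+r_j)·cross = 18563.7500 → first moment M = |Σ|/6 = 3093.9583
R_c = M/A = 3093.9583/367.2500 = 8.4247 mm
θ = 144° = 2.513274 rad
V = θ·R_c·A = 2.513274·8.4247·367.2500 = 7775.965 mm³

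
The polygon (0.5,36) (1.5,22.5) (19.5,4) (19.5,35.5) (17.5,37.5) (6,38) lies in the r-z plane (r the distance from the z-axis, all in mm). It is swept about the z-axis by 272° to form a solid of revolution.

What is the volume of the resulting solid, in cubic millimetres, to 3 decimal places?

Volume = 24110.723 mm³

Profile (r,z), 6 vertices: (0.5,36) (1.5,22.5) (19.5,4) (19.5,35.5) (17.5,37.5) (6,38)
edge 0: (0.5,36)→(1.5,22.5)  cross = 0.5·22.5 − 1.5·36 = -42.7500; (r_i+r_j)·cross = 2·-42.7500 = -85.5000
edge 1: (1.5,22.5)→(19.5,4)  cross = 1.5·4 − 19.5·22.5 = -432.7500; (r_i+r_j)·cross = 21·-432.7500 = -9087.7500
edge 2: (19.5,4)→(19.5,35.5)  cross = 19.5·35.5 − 19.5·4 = 614.2500; (r_i+r_j)·cross = 39·614.2500 = 23955.7500
edge 3: (19.5,35.5)→(17.5,37.5)  cross = 19.5·37.5 − 17.5·35.5 = 110.0000; (r_i+r_j)·cross = 37·110.0000 = 4070.0000
edge 4: (17.5,37.5)→(6,38)  cross = 17.5·38 − 6·37.5 = 440.0000; (r_i+r_j)·cross = 23.5·440.0000 = 10340.0000
edge 5: (6,38)→(0.5,36)  cross = 6·36 − 0.5·38 = 197.0000; (r_i+r_j)·cross = 6.5·197.0000 = 1280.5000
Σcross = 885.7500 → A = |Σcross|/2 = 442.8750 mm²
Σ(r_i+r_j)·cross = 30473.0000 → first moment M = |Σ|/6 = 5078.8333
R_c = M/A = 5078.8333/442.8750 = 11.4679 mm
θ = 272° = 4.747296 rad
V = θ·R_c·A = 4.747296·11.4679·442.8750 = 24110.723 mm³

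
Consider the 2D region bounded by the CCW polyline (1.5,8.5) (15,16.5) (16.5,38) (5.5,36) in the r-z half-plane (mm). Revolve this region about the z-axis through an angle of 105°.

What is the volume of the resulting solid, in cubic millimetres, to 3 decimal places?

Volume = 4918.381 mm³

Profile (r,z), 4 vertices: (1.5,8.5) (15,16.5) (16.5,38) (5.5,36)
edge 0: (1.5,8.5)→(15,16.5)  cross = 1.5·16.5 − 15·8.5 = -102.7500; (r_i+r_j)·cross = 16.5·-102.7500 = -1695.3750
edge 1: (15,16.5)→(16.5,38)  cross = 15·38 − 16.5·16.5 = 297.7500; (r_i+r_j)·cross = 31.5·297.7500 = 9379.1250
edge 2: (16.5,38)→(5.5,36)  cross = 16.5·36 − 5.5·38 = 385.0000; (r_i+r_j)·cross = 22·385.0000 = 8470.0000
edge 3: (5.5,36)→(1.5,8.5)  cross = 5.5·8.5 − 1.5·36 = -7.2500; (r_i+r_j)·cross = 7·-7.2500 = -50.7500
Σcross = 572.7500 → A = |Σcross|/2 = 286.3750 mm²
Σ(r_i+r_j)·cross = 16103.0000 → first moment M = |Σ|/6 = 2683.8333
R_c = M/A = 2683.8333/286.3750 = 9.3717 mm
θ = 105° = 1.832596 rad
V = θ·R_c·A = 1.832596·9.3717·286.3750 = 4918.381 mm³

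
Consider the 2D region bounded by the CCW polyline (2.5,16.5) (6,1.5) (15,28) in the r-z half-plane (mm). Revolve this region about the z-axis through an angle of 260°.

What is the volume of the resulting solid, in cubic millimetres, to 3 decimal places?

Volume = 4047.862 mm³

Profile (r,z), 3 vertices: (2.5,16.5) (6,1.5) (15,28)
edge 0: (2.5,16.5)→(6,1.5)  cross = 2.5·1.5 − 6·16.5 = -95.2500; (r_i+r_j)·cross = 8.5·-95.2500 = -809.6250
edge 1: (6,1.5)→(15,28)  cross = 6·28 − 15·1.5 = 145.5000; (r_i+r_j)·cross = 21·145.5000 = 3055.5000
edge 2: (15,28)→(2.5,16.5)  cross = 15·16.5 − 2.5·28 = 177.5000; (r_i+r_j)·cross = 17.5·177.5000 = 3106.2500
Σcross = 227.7500 → A = |Σcross|/2 = 113.8750 mm²
Σ(r_i+r_j)·cross = 5352.1250 → first moment M = |Σ|/6 = 892.0208
R_c = M/A = 892.0208/113.8750 = 7.8333 mm
θ = 260° = 4.537856 rad
V = θ·R_c·A = 4.537856·7.8333·113.8750 = 4047.862 mm³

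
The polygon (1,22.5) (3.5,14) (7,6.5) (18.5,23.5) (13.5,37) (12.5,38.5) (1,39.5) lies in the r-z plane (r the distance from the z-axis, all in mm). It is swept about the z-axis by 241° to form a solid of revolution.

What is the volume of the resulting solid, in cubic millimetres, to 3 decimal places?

Profile (r,z), 7 vertices: (1,22.5) (3.5,14) (7,6.5) (18.5,23.5) (13.5,37) (12.5,38.5) (1,39.5)
edge 0: (1,22.5)→(3.5,14)  cross = 1·14 − 3.5·22.5 = -64.7500; (r_i+r_j)·cross = 4.5·-64.7500 = -291.3750
edge 1: (3.5,14)→(7,6.5)  cross = 3.5·6.5 − 7·14 = -75.2500; (r_i+r_j)·cross = 10.5·-75.2500 = -790.1250
edge 2: (7,6.5)→(18.5,23.5)  cross = 7·23.5 − 18.5·6.5 = 44.2500; (r_i+r_j)·cross = 25.5·44.2500 = 1128.3750
edge 3: (18.5,23.5)→(13.5,37)  cross = 18.5·37 − 13.5·23.5 = 367.2500; (r_i+r_j)·cross = 32·367.2500 = 11752.0000
edge 4: (13.5,37)→(12.5,38.5)  cross = 13.5·38.5 − 12.5·37 = 57.2500; (r_i+r_j)·cross = 26·57.2500 = 1488.5000
edge 5: (12.5,38.5)→(1,39.5)  cross = 12.5·39.5 − 1·38.5 = 455.2500; (r_i+r_j)·cross = 13.5·455.2500 = 6145.8750
edge 6: (1,39.5)→(1,22.5)  cross = 1·22.5 − 1·39.5 = -17.0000; (r_i+r_j)·cross = 2·-17.0000 = -34.0000
Σcross = 767.0000 → A = |Σcross|/2 = 383.5000 mm²
Σ(r_i+r_j)·cross = 19399.2500 → first moment M = |Σ|/6 = 3233.2083
R_c = M/A = 3233.2083/383.5000 = 8.4308 mm
θ = 241° = 4.206243 rad
V = θ·R_c·A = 4.206243·8.4308·383.5000 = 13599.662 mm³

Volume = 13599.662 mm³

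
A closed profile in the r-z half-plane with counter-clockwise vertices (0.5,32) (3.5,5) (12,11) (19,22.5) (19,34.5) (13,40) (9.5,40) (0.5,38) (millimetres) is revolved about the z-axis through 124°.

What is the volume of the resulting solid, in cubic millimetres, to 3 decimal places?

Profile (r,z), 8 vertices: (0.5,32) (3.5,5) (12,11) (19,22.5) (19,34.5) (13,40) (9.5,40) (0.5,38)
edge 0: (0.5,32)→(3.5,5)  cross = 0.5·5 − 3.5·32 = -109.5000; (r_i+r_j)·cross = 4·-109.5000 = -438.0000
edge 1: (3.5,5)→(12,11)  cross = 3.5·11 − 12·5 = -21.5000; (r_i+r_j)·cross = 15.5·-21.5000 = -333.2500
edge 2: (12,11)→(19,22.5)  cross = 12·22.5 − 19·11 = 61.0000; (r_i+r_j)·cross = 31·61.0000 = 1891.0000
edge 3: (19,22.5)→(19,34.5)  cross = 19·34.5 − 19·22.5 = 228.0000; (r_i+r_j)·cross = 38·228.0000 = 8664.0000
edge 4: (19,34.5)→(13,40)  cross = 19·40 − 13·34.5 = 311.5000; (r_i+r_j)·cross = 32·311.5000 = 9968.0000
edge 5: (13,40)→(9.5,40)  cross = 13·40 − 9.5·40 = 140.0000; (r_i+r_j)·cross = 22.5·140.0000 = 3150.0000
edge 6: (9.5,40)→(0.5,38)  cross = 9.5·38 − 0.5·40 = 341.0000; (r_i+r_j)·cross = 10·341.0000 = 3410.0000
edge 7: (0.5,38)→(0.5,32)  cross = 0.5·32 − 0.5·38 = -3.0000; (r_i+r_j)·cross = 1·-3.0000 = -3.0000
Σcross = 947.5000 → A = |Σcross|/2 = 473.7500 mm²
Σ(r_i+r_j)·cross = 26308.7500 → first moment M = |Σ|/6 = 4384.7917
R_c = M/A = 4384.7917/473.7500 = 9.2555 mm
θ = 124° = 2.164208 rad
V = θ·R_c·A = 2.164208·9.2555·473.7500 = 9489.602 mm³

Volume = 9489.602 mm³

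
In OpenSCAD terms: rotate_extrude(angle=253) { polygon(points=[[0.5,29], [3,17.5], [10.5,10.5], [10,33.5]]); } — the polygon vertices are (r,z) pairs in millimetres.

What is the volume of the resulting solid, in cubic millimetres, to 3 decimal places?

Profile (r,z), 4 vertices: (0.5,29) (3,17.5) (10.5,10.5) (10,33.5)
edge 0: (0.5,29)→(3,17.5)  cross = 0.5·17.5 − 3·29 = -78.2500; (r_i+r_j)·cross = 3.5·-78.2500 = -273.8750
edge 1: (3,17.5)→(10.5,10.5)  cross = 3·10.5 − 10.5·17.5 = -152.2500; (r_i+r_j)·cross = 13.5·-152.2500 = -2055.3750
edge 2: (10.5,10.5)→(10,33.5)  cross = 10.5·33.5 − 10·10.5 = 246.7500; (r_i+r_j)·cross = 20.5·246.7500 = 5058.3750
edge 3: (10,33.5)→(0.5,29)  cross = 10·29 − 0.5·33.5 = 273.2500; (r_i+r_j)·cross = 10.5·273.2500 = 2869.1250
Σcross = 289.5000 → A = |Σcross|/2 = 144.7500 mm²
Σ(r_i+r_j)·cross = 5598.2500 → first moment M = |Σ|/6 = 933.0417
R_c = M/A = 933.0417/144.7500 = 6.4459 mm
θ = 253° = 4.415683 rad
V = θ·R_c·A = 4.415683·6.4459·144.7500 = 4120.016 mm³

Volume = 4120.016 mm³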